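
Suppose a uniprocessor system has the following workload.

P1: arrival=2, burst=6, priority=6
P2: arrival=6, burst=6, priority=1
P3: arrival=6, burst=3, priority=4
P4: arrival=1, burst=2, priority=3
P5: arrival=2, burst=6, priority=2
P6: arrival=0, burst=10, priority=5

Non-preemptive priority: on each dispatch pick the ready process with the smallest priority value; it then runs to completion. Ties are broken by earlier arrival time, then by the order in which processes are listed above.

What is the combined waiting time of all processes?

Schedule: | P6 0-10 | P2 10-16 | P5 16-22 | P4 22-24 | P3 24-27 | P1 27-33 |
Completion: P1=33  P2=16  P3=27  P4=24  P5=22  P6=10
Turnaround (C−A): P1=31  P2=10  P3=21  P4=23  P5=20  P6=10
Waiting = turnaround − burst: P1=25, P2=4, P3=18, P4=21, P5=14, P6=0
Total waiting = 25 + 4 + 18 + 21 + 14 + 0 = 82

82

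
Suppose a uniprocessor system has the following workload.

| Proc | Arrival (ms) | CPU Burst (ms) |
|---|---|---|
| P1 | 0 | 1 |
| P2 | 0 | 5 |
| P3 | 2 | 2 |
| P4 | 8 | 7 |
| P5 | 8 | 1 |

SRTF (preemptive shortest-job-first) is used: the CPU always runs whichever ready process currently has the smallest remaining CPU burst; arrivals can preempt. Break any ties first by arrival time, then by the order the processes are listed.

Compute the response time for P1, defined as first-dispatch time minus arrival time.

0

Schedule: | P1 0-1 | P2 1-2 | P3 2-4 | P2 4-8 | P5 8-9 | P4 9-16 |
Completion: P1=1  P2=8  P3=4  P4=16  P5=9
Response(P1) = first start − arrival = 0 − 0 = 0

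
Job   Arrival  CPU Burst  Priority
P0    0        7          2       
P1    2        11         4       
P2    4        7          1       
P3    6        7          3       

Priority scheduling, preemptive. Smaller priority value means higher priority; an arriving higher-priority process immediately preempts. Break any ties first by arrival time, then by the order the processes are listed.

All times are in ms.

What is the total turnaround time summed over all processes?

66

Schedule: | P0 0-4 | P2 4-11 | P0 11-14 | P3 14-21 | P1 21-32 |
Completion: P0=14  P1=32  P2=11  P3=21
Turnaround = completion − arrival: P0=14, P1=30, P2=7, P3=15
Total turnaround = 14 + 30 + 7 + 15 = 66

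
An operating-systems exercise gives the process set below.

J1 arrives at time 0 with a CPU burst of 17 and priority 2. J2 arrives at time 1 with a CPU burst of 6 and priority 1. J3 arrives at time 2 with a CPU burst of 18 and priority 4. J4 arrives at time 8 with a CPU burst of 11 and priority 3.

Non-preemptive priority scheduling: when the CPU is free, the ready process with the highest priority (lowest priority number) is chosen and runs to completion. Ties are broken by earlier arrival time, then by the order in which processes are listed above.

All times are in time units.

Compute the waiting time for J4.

15

Schedule: | J1 0-17 | J2 17-23 | J4 23-34 | J3 34-52 |
Completion: J1=17  J2=23  J3=52  J4=34
Turnaround (C−A): J1=17  J2=22  J3=50  J4=26
Waiting(J4) = turnaround − burst = 26 − 11 = 15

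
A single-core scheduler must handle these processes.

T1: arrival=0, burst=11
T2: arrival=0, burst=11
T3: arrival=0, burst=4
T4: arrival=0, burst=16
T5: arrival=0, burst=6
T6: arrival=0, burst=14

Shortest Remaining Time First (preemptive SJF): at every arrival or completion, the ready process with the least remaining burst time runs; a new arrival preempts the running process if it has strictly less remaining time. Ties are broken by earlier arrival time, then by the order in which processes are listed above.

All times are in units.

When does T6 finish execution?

46

Schedule: | T3 0-4 | T5 4-10 | T1 10-21 | T2 21-32 | T6 32-46 | T4 46-62 |
Completion: T1=21  T2=32  T3=4  T4=62  T5=10  T6=46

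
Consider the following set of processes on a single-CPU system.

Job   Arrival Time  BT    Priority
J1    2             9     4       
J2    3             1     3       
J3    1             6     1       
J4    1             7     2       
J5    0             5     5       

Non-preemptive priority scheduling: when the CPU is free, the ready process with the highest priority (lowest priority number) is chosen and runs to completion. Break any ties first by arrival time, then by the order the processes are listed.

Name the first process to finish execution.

J5

Schedule: | J5 0-5 | J3 5-11 | J4 11-18 | J2 18-19 | J1 19-28 |
Completion: J1=28  J2=19  J3=11  J4=18  J5=5
Turnaround (C−A): J1=26  J2=16  J3=10  J4=17  J5=5
Finish order: J5 → J3 → J4 → J2 → J1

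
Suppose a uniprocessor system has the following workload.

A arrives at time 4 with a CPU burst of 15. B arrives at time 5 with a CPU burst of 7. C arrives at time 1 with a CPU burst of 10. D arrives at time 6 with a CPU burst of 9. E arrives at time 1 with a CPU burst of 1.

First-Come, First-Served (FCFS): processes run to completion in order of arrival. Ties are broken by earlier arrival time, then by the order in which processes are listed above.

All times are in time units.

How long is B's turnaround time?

29

Gantt: | idle 0-1 | C 1-11 | E 11-12 | A 12-27 | B 27-34 | D 34-43 |
Completion: A=27  B=34  C=11  D=43  E=12
Turnaround(B) = completion − arrival = 34 − 5 = 29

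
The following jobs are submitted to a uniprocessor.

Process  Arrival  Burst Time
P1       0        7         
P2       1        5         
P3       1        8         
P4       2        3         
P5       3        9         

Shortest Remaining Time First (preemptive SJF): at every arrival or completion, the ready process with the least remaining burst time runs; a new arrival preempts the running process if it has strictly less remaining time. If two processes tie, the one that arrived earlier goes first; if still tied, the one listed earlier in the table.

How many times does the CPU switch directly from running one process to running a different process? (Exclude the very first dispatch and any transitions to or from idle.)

6

Timeline: | P1 0-1 | P2 1-2 | P4 2-5 | P2 5-9 | P1 9-15 | P3 15-23 | P5 23-32 |
Completion: P1=15  P2=9  P3=23  P4=5  P5=32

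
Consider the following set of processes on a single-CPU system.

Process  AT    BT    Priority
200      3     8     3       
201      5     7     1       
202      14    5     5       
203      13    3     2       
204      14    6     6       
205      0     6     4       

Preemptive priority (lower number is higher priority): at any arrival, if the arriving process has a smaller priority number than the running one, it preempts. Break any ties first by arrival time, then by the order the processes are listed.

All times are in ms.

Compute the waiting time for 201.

Timeline: | 205 0-3 | 200 3-5 | 201 5-12 | 200 12-13 | 203 13-16 | 200 16-21 | 205 21-24 | 202 24-29 | 204 29-35 |
Completion: 200=21  201=12  202=29  203=16  204=35  205=24
Turnaround (C−A): 200=18  201=7  202=15  203=3  204=21  205=24
Waiting(201) = turnaround − burst = 7 − 7 = 0

0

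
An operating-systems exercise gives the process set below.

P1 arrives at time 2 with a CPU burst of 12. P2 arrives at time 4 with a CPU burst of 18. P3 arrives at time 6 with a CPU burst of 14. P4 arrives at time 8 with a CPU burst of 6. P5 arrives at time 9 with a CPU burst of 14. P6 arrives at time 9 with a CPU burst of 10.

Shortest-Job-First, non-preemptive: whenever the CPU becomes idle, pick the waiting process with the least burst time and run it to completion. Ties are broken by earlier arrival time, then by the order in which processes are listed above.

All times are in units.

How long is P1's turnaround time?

12

Gantt: | idle 0-2 | P1 2-14 | P4 14-20 | P6 20-30 | P3 30-44 | P5 44-58 | P2 58-76 |
Completion: P1=14  P2=76  P3=44  P4=20  P5=58  P6=30
Turnaround(P1) = completion − arrival = 14 − 2 = 12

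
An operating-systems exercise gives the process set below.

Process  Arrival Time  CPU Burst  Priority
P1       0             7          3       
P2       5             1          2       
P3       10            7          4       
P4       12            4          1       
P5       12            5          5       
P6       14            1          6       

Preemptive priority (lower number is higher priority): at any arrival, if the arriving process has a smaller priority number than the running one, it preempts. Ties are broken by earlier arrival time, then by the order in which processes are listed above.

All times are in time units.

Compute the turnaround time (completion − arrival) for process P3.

Gantt: | P1 0-5 | P2 5-6 | P1 6-8 | idle 8-10 | P3 10-12 | P4 12-16 | P3 16-21 | P5 21-26 | P6 26-27 |
Completion: P1=8  P2=6  P3=21  P4=16  P5=26  P6=27
Turnaround (C−A): P1=8  P2=1  P3=11  P4=4  P5=14  P6=13
Turnaround(P3) = completion − arrival = 21 − 10 = 11

11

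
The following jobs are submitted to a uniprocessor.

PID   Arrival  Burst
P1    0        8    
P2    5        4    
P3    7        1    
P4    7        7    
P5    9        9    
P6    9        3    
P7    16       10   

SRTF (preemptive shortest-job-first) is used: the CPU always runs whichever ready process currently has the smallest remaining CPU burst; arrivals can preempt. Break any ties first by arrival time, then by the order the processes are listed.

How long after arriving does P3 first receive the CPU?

Gantt: | P1 0-8 | P3 8-9 | P6 9-12 | P2 12-16 | P4 16-23 | P5 23-32 | P7 32-42 |
Completion: P1=8  P2=16  P3=9  P4=23  P5=32  P6=12  P7=42
Turnaround (C−A): P1=8  P2=11  P3=2  P4=16  P5=23  P6=3  P7=26
Response(P3) = first start − arrival = 8 − 7 = 1

1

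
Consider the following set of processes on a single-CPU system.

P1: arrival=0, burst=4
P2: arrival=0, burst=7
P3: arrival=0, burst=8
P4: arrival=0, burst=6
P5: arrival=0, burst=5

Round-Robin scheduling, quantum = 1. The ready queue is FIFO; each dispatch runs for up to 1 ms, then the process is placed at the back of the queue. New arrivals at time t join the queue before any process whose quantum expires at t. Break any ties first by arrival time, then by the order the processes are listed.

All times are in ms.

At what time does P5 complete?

Gantt: | P1 0-1 | P2 1-2 | P3 2-3 | P4 3-4 | P5 4-5 | P1 5-6 | P2 6-7 | P3 7-8 | P4 8-9 | P5 9-10 | P1 10-11 | P2 11-12 | P3 12-13 | P4 13-14 | P5 14-15 | P1 15-16 | P2 16-17 | P3 17-18 | P4 18-19 | P5 19-20 | P2 20-21 | P3 21-22 | P4 22-23 | P5 23-24 | P2 24-25 | P3 25-26 | P4 26-27 | P2 27-28 | P3 28-30 |
Completion: P1=16  P2=28  P3=30  P4=27  P5=24
Turnaround (C−A): P1=16  P2=28  P3=30  P4=27  P5=24

24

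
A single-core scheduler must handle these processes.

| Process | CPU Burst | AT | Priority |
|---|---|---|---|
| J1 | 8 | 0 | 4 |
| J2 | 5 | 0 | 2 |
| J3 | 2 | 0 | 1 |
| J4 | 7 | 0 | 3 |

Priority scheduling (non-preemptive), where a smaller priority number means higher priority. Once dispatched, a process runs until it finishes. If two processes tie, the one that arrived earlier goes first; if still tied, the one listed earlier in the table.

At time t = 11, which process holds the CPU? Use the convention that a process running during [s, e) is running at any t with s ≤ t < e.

Schedule: | J3 0-2 | J2 2-7 | J4 7-14 | J1 14-22 |
Completion: J1=22  J2=7  J3=2  J4=14

J4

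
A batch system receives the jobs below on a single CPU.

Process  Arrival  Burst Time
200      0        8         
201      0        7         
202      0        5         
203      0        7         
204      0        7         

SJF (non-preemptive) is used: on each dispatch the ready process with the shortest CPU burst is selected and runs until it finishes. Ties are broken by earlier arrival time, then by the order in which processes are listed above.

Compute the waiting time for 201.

5

Timeline: | 202 0-5 | 201 5-12 | 203 12-19 | 204 19-26 | 200 26-34 |
Completion: 200=34  201=12  202=5  203=19  204=26
Turnaround (C−A): 200=34  201=12  202=5  203=19  204=26
Waiting(201) = turnaround − burst = 12 − 7 = 5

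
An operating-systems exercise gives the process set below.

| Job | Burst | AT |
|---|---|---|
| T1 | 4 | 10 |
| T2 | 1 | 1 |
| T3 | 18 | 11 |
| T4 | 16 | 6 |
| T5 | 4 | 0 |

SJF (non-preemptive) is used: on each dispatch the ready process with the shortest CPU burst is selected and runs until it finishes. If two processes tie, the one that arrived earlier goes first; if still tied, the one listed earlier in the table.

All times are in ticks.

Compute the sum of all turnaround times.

73

Gantt: | T5 0-4 | T2 4-5 | idle 5-6 | T4 6-22 | T1 22-26 | T3 26-44 |
Completion: T1=26  T2=5  T3=44  T4=22  T5=4
Turnaround = completion − arrival: T1=16, T2=4, T3=33, T4=16, T5=4
Total turnaround = 16 + 4 + 33 + 16 + 4 = 73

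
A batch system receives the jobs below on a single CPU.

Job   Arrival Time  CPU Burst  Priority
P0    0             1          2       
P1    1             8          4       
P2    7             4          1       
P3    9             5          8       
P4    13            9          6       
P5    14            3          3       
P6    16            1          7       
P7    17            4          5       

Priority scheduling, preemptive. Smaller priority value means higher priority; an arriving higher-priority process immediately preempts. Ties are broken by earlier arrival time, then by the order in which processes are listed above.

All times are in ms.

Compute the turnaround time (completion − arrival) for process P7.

Schedule: | P0 0-1 | P1 1-7 | P2 7-11 | P1 11-13 | P4 13-14 | P5 14-17 | P7 17-21 | P4 21-29 | P6 29-30 | P3 30-35 |
Completion: P0=1  P1=13  P2=11  P3=35  P4=29  P5=17  P6=30  P7=21
Turnaround (C−A): P0=1  P1=12  P2=4  P3=26  P4=16  P5=3  P6=14  P7=4
Turnaround(P7) = completion − arrival = 21 − 17 = 4

4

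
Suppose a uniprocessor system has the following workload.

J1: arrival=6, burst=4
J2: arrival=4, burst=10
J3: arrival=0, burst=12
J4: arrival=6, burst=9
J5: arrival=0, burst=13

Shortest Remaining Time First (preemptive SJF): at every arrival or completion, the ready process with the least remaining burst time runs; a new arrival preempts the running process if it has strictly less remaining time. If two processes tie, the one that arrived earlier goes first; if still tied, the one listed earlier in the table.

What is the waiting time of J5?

Timeline: | J3 0-6 | J1 6-10 | J3 10-16 | J4 16-25 | J2 25-35 | J5 35-48 |
Completion: J1=10  J2=35  J3=16  J4=25  J5=48
Turnaround (C−A): J1=4  J2=31  J3=16  J4=19  J5=48
Waiting(J5) = turnaround − burst = 48 − 13 = 35

35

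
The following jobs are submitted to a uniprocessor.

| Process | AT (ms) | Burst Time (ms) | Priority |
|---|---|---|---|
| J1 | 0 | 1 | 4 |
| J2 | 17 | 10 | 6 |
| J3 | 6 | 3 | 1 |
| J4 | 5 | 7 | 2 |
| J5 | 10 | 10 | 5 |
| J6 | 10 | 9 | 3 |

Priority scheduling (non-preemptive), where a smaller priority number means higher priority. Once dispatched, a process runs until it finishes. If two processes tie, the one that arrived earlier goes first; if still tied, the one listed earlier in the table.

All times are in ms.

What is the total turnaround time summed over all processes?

82

Gantt: | J1 0-1 | idle 1-5 | J4 5-12 | J3 12-15 | J6 15-24 | J5 24-34 | J2 34-44 |
Completion: J1=1  J2=44  J3=15  J4=12  J5=34  J6=24
Turnaround (C−A): J1=1  J2=27  J3=9  J4=7  J5=24  J6=14
Turnaround = completion − arrival: J1=1, J2=27, J3=9, J4=7, J5=24, J6=14
Total turnaround = 1 + 27 + 9 + 7 + 24 + 14 = 82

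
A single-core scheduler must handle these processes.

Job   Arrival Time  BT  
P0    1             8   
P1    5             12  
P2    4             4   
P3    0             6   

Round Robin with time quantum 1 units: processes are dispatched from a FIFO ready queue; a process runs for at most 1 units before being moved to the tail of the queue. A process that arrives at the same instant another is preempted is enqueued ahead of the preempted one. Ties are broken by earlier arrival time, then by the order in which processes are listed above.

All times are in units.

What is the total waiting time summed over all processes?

Timeline: | P3 0-1 | P0 1-2 | P3 2-3 | P0 3-4 | P3 4-5 | P2 5-6 | P0 6-7 | P1 7-8 | P3 8-9 | P2 9-10 | P0 10-11 | P1 11-12 | P3 12-13 | P2 13-14 | P0 14-15 | P1 15-16 | P3 16-17 | P2 17-18 | P0 18-19 | P1 19-20 | P0 20-21 | P1 21-22 | P0 22-23 | P1 23-30 |
Completion: P0=23  P1=30  P2=18  P3=17
Waiting = turnaround − burst: P0=14, P1=13, P2=10, P3=11
Total waiting = 14 + 13 + 10 + 11 = 48

48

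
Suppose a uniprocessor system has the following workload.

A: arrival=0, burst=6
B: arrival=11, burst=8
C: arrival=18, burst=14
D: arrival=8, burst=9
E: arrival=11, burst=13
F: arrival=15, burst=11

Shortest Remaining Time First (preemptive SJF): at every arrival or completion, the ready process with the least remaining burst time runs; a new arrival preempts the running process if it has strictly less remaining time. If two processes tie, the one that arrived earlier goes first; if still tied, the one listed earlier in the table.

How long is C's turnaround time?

45

Gantt: | A 0-6 | idle 6-8 | D 8-17 | B 17-25 | F 25-36 | E 36-49 | C 49-63 |
Completion: A=6  B=25  C=63  D=17  E=49  F=36
Turnaround(C) = completion − arrival = 63 − 18 = 45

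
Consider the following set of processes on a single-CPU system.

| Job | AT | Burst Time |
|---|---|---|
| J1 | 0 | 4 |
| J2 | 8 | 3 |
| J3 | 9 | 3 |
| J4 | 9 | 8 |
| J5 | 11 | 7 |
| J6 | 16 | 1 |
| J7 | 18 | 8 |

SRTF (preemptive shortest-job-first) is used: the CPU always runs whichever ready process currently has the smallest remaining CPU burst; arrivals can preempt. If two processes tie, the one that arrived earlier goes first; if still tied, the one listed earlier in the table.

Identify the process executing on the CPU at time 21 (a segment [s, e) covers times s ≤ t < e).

J5

Gantt: | J1 0-4 | idle 4-8 | J2 8-11 | J3 11-14 | J5 14-16 | J6 16-17 | J5 17-22 | J4 22-30 | J7 30-38 |
Completion: J1=4  J2=11  J3=14  J4=30  J5=22  J6=17  J7=38
Turnaround (C−A): J1=4  J2=3  J3=5  J4=21  J5=11  J6=1  J7=20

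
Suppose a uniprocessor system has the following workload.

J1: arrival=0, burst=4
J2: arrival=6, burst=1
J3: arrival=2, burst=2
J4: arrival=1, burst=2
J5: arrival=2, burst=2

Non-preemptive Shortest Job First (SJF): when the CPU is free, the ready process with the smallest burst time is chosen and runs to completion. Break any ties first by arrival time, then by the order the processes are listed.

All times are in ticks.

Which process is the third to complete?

Schedule: | J1 0-4 | J4 4-6 | J2 6-7 | J3 7-9 | J5 9-11 |
Completion: J1=4  J2=7  J3=9  J4=6  J5=11
Turnaround (C−A): J1=4  J2=1  J3=7  J4=5  J5=9
Finish order: J1 → J4 → J2 → J3 → J5

J2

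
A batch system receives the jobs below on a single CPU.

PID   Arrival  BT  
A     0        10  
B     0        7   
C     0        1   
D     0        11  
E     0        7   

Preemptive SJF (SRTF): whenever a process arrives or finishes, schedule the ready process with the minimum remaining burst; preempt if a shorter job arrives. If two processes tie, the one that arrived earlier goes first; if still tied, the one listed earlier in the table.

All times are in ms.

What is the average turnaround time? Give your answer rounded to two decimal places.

Timeline: | C 0-1 | B 1-8 | E 8-15 | A 15-25 | D 25-36 |
Completion: A=25  B=8  C=1  D=36  E=15
Turnaround (C−A): A=25  B=8  C=1  D=36  E=15
Turnaround times: A=25, B=8, C=1, D=36, E=15
Average turnaround = (25+8+1+36+15) / 5 = 85/5 = 17.00

17.00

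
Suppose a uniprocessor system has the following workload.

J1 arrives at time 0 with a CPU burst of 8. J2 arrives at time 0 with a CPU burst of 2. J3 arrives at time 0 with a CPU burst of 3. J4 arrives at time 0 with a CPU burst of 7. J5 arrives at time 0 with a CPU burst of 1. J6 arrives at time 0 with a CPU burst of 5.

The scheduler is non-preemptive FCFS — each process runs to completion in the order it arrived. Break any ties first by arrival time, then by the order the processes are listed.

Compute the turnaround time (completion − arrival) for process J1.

Schedule: | J1 0-8 | J2 8-10 | J3 10-13 | J4 13-20 | J5 20-21 | J6 21-26 |
Completion: J1=8  J2=10  J3=13  J4=20  J5=21  J6=26
Turnaround (C−A): J1=8  J2=10  J3=13  J4=20  J5=21  J6=26
Turnaround(J1) = completion − arrival = 8 − 0 = 8

8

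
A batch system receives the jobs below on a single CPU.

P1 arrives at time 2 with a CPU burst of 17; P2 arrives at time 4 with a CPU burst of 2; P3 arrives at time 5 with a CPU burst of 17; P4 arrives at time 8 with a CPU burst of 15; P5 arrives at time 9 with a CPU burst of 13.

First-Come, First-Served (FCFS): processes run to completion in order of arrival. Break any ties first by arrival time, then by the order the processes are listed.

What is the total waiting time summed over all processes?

Timeline: | idle 0-2 | P1 2-19 | P2 19-21 | P3 21-38 | P4 38-53 | P5 53-66 |
Completion: P1=19  P2=21  P3=38  P4=53  P5=66
Turnaround (C−A): P1=17  P2=17  P3=33  P4=45  P5=57
Waiting = turnaround − burst: P1=0, P2=15, P3=16, P4=30, P5=44
Total waiting = 0 + 15 + 16 + 30 + 44 = 105

105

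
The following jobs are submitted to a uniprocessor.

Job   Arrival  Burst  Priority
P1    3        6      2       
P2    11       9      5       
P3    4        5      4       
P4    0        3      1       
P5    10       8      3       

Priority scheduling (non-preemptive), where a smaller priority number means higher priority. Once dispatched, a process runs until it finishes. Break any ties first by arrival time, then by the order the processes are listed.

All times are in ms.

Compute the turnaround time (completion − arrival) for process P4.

Timeline: | P4 0-3 | P1 3-9 | P3 9-14 | P5 14-22 | P2 22-31 |
Completion: P1=9  P2=31  P3=14  P4=3  P5=22
Turnaround (C−A): P1=6  P2=20  P3=10  P4=3  P5=12
Turnaround(P4) = completion − arrival = 3 − 0 = 3

3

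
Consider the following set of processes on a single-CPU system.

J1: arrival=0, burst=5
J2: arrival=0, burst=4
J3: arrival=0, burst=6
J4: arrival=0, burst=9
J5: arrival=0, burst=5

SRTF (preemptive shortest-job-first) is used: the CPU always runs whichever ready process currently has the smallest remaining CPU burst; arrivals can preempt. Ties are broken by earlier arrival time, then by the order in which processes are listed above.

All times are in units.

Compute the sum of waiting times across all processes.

47

Schedule: | J2 0-4 | J1 4-9 | J5 9-14 | J3 14-20 | J4 20-29 |
Completion: J1=9  J2=4  J3=20  J4=29  J5=14
Turnaround (C−A): J1=9  J2=4  J3=20  J4=29  J5=14
Waiting = turnaround − burst: J1=4, J2=0, J3=14, J4=20, J5=9
Total waiting = 4 + 0 + 14 + 20 + 9 = 47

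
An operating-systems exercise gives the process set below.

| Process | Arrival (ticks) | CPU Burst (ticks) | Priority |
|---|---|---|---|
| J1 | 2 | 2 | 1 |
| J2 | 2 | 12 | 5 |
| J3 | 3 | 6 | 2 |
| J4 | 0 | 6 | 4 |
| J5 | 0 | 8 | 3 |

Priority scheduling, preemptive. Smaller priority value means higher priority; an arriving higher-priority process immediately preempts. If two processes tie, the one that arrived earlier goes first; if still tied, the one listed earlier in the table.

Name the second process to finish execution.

Gantt: | J5 0-2 | J1 2-4 | J3 4-10 | J5 10-16 | J4 16-22 | J2 22-34 |
Completion: J1=4  J2=34  J3=10  J4=22  J5=16
Finish order: J1 → J3 → J5 → J4 → J2

J3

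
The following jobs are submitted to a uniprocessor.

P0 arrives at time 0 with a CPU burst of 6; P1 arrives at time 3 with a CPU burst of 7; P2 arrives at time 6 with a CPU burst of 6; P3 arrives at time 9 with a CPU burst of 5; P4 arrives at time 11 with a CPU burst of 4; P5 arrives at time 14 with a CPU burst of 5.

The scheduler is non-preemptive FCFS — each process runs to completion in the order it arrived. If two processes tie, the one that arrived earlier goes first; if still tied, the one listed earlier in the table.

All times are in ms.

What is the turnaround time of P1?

10

Gantt: | P0 0-6 | P1 6-13 | P2 13-19 | P3 19-24 | P4 24-28 | P5 28-33 |
Completion: P0=6  P1=13  P2=19  P3=24  P4=28  P5=33
Turnaround (C−A): P0=6  P1=10  P2=13  P3=15  P4=17  P5=19
Turnaround(P1) = completion − arrival = 13 − 3 = 10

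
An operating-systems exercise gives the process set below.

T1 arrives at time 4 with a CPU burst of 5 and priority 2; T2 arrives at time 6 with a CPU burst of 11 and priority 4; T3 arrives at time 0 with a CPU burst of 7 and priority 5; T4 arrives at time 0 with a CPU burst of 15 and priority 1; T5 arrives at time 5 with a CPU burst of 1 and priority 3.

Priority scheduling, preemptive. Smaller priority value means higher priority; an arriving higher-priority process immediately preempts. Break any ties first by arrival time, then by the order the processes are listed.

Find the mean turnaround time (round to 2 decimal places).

Timeline: | T4 0-15 | T1 15-20 | T5 20-21 | T2 21-32 | T3 32-39 |
Completion: T1=20  T2=32  T3=39  T4=15  T5=21
Turnaround times: T1=16, T2=26, T3=39, T4=15, T5=16
Average turnaround = (16+26+39+15+16) / 5 = 112/5 = 22.40

22.40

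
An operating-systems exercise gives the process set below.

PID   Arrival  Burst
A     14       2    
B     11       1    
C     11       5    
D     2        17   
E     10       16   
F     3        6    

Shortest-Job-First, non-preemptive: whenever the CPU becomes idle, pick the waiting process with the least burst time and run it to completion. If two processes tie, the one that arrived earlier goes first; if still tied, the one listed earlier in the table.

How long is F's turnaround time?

30

Timeline: | idle 0-2 | D 2-19 | B 19-20 | A 20-22 | C 22-27 | F 27-33 | E 33-49 |
Completion: A=22  B=20  C=27  D=19  E=49  F=33
Turnaround(F) = completion − arrival = 33 − 3 = 30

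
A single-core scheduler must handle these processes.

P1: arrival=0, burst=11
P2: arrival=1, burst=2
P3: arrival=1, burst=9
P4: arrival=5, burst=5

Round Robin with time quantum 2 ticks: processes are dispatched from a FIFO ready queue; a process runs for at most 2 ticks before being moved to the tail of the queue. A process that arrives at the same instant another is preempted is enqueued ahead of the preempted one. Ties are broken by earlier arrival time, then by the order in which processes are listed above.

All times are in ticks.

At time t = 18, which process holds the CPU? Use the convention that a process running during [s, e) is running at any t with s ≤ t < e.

P1

Schedule: | P1 0-2 | P2 2-4 | P3 4-6 | P1 6-8 | P4 8-10 | P3 10-12 | P1 12-14 | P4 14-16 | P3 16-18 | P1 18-20 | P4 20-21 | P3 21-23 | P1 23-25 | P3 25-26 | P1 26-27 |
Completion: P1=27  P2=4  P3=26  P4=21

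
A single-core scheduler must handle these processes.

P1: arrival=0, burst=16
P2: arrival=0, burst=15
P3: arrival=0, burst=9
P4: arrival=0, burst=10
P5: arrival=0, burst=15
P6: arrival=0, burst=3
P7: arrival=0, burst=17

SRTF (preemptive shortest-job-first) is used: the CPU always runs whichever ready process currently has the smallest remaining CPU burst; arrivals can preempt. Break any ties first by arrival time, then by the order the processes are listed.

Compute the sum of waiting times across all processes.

194

Gantt: | P6 0-3 | P3 3-12 | P4 12-22 | P2 22-37 | P5 37-52 | P1 52-68 | P7 68-85 |
Completion: P1=68  P2=37  P3=12  P4=22  P5=52  P6=3  P7=85
Waiting = turnaround − burst: P1=52, P2=22, P3=3, P4=12, P5=37, P6=0, P7=68
Total waiting = 52 + 22 + 3 + 12 + 37 + 0 + 68 = 194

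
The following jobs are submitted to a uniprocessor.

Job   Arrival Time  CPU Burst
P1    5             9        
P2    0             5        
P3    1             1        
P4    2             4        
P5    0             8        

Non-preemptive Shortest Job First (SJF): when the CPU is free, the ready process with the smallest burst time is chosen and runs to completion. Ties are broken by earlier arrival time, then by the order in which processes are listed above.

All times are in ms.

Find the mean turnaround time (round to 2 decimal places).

Gantt: | P2 0-5 | P3 5-6 | P4 6-10 | P5 10-18 | P1 18-27 |
Completion: P1=27  P2=5  P3=6  P4=10  P5=18
Turnaround times: P1=22, P2=5, P3=5, P4=8, P5=18
Average turnaround = (22+5+5+8+18) / 5 = 58/5 = 11.60

11.60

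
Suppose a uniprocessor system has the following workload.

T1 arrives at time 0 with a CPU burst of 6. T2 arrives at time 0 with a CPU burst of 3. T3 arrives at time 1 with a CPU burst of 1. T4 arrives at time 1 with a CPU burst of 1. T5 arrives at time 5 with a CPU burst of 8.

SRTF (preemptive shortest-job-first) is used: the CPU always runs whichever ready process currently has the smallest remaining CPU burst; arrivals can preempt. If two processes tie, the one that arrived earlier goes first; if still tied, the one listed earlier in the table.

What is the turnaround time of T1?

11

Timeline: | T2 0-1 | T3 1-2 | T4 2-3 | T2 3-5 | T1 5-11 | T5 11-19 |
Completion: T1=11  T2=5  T3=2  T4=3  T5=19
Turnaround (C−A): T1=11  T2=5  T3=1  T4=2  T5=14
Turnaround(T1) = completion − arrival = 11 − 0 = 11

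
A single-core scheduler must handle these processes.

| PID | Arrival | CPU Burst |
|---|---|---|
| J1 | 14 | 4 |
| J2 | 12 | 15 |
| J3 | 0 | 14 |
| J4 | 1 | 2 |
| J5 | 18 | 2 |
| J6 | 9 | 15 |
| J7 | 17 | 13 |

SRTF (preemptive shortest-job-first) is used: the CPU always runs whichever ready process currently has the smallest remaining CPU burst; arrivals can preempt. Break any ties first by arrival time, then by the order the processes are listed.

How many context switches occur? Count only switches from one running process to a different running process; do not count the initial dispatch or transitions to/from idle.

7

Gantt: | J3 0-1 | J4 1-3 | J3 3-16 | J1 16-20 | J5 20-22 | J7 22-35 | J6 35-50 | J2 50-65 |
Completion: J1=20  J2=65  J3=16  J4=3  J5=22  J6=50  J7=35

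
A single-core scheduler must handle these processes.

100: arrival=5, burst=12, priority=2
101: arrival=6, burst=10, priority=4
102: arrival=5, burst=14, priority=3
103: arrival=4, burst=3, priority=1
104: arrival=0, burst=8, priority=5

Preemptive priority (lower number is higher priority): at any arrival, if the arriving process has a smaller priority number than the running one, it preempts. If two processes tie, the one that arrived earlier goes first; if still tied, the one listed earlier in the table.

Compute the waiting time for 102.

14

Timeline: | 104 0-4 | 103 4-7 | 100 7-19 | 102 19-33 | 101 33-43 | 104 43-47 |
Completion: 100=19  101=43  102=33  103=7  104=47
Turnaround (C−A): 100=14  101=37  102=28  103=3  104=47
Waiting(102) = turnaround − burst = 28 − 14 = 14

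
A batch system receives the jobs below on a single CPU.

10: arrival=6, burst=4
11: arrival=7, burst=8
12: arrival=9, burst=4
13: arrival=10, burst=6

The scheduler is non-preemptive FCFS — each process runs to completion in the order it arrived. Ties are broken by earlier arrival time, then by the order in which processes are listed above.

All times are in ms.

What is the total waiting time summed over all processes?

Schedule: | idle 0-6 | 10 6-10 | 11 10-18 | 12 18-22 | 13 22-28 |
Completion: 10=10  11=18  12=22  13=28
Turnaround (C−A): 10=4  11=11  12=13  13=18
Waiting = turnaround − burst: 10=0, 11=3, 12=9, 13=12
Total waiting = 0 + 3 + 9 + 12 = 24

24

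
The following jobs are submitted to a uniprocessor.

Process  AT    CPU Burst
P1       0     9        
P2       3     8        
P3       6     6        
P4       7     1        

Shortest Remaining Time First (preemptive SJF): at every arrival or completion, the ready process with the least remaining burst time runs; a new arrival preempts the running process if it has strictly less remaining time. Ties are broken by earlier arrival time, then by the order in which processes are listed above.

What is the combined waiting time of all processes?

18

Timeline: | P1 0-7 | P4 7-8 | P1 8-10 | P3 10-16 | P2 16-24 |
Completion: P1=10  P2=24  P3=16  P4=8
Turnaround (C−A): P1=10  P2=21  P3=10  P4=1
Waiting = turnaround − burst: P1=1, P2=13, P3=4, P4=0
Total waiting = 1 + 13 + 4 + 0 = 18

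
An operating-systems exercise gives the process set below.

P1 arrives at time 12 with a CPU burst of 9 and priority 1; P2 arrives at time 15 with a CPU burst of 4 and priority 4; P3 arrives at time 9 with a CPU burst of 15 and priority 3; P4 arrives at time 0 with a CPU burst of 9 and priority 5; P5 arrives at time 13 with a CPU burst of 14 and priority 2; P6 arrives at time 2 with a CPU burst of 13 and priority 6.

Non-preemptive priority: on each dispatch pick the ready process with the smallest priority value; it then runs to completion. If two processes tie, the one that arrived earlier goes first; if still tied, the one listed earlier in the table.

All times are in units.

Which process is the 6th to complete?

P6

Gantt: | P4 0-9 | P3 9-24 | P1 24-33 | P5 33-47 | P2 47-51 | P6 51-64 |
Completion: P1=33  P2=51  P3=24  P4=9  P5=47  P6=64
Turnaround (C−A): P1=21  P2=36  P3=15  P4=9  P5=34  P6=62
Finish order: P4 → P3 → P1 → P5 → P2 → P6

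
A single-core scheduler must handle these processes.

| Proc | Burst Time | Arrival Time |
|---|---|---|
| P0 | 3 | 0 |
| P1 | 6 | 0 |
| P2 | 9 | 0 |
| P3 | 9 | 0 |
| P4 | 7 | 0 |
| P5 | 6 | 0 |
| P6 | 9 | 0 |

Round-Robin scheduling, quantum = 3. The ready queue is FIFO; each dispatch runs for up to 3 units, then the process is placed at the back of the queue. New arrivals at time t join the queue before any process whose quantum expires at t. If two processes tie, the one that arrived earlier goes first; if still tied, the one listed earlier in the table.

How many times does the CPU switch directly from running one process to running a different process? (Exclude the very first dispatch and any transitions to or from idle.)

16

Timeline: | P0 0-3 | P1 3-6 | P2 6-9 | P3 9-12 | P4 12-15 | P5 15-18 | P6 18-21 | P1 21-24 | P2 24-27 | P3 27-30 | P4 30-33 | P5 33-36 | P6 36-39 | P2 39-42 | P3 42-45 | P4 45-46 | P6 46-49 |
Completion: P0=3  P1=24  P2=42  P3=45  P4=46  P5=36  P6=49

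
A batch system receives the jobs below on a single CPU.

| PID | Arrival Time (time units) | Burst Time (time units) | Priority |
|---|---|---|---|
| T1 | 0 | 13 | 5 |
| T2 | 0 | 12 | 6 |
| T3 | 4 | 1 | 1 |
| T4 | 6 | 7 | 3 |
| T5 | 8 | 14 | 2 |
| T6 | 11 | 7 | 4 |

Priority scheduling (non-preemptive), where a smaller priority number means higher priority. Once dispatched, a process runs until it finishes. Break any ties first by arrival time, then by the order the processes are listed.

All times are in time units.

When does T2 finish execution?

Schedule: | T1 0-13 | T3 13-14 | T5 14-28 | T4 28-35 | T6 35-42 | T2 42-54 |
Completion: T1=13  T2=54  T3=14  T4=35  T5=28  T6=42

54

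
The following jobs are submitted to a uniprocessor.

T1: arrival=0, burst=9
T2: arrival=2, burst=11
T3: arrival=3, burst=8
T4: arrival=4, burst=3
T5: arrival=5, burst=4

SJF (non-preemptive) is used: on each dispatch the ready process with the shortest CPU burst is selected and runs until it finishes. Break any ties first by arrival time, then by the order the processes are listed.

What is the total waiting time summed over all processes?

47

Schedule: | T1 0-9 | T4 9-12 | T5 12-16 | T3 16-24 | T2 24-35 |
Completion: T1=9  T2=35  T3=24  T4=12  T5=16
Turnaround (C−A): T1=9  T2=33  T3=21  T4=8  T5=11
Waiting = turnaround − burst: T1=0, T2=22, T3=13, T4=5, T5=7
Total waiting = 0 + 22 + 13 + 5 + 7 = 47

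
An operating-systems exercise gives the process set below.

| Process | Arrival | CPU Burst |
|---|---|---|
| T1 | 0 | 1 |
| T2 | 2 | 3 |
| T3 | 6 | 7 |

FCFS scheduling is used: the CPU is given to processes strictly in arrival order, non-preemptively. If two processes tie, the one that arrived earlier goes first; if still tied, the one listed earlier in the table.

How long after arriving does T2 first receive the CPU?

Gantt: | T1 0-1 | idle 1-2 | T2 2-5 | idle 5-6 | T3 6-13 |
Completion: T1=1  T2=5  T3=13
Turnaround (C−A): T1=1  T2=3  T3=7
Response(T2) = first start − arrival = 2 − 2 = 0

0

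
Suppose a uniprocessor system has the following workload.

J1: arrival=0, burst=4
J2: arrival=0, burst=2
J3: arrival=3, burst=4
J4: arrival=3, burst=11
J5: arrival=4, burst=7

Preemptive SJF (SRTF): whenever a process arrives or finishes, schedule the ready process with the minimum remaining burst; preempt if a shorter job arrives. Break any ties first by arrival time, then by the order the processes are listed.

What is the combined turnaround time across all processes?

Gantt: | J2 0-2 | J1 2-6 | J3 6-10 | J5 10-17 | J4 17-28 |
Completion: J1=6  J2=2  J3=10  J4=28  J5=17
Turnaround = completion − arrival: J1=6, J2=2, J3=7, J4=25, J5=13
Total turnaround = 6 + 2 + 7 + 25 + 13 = 53

53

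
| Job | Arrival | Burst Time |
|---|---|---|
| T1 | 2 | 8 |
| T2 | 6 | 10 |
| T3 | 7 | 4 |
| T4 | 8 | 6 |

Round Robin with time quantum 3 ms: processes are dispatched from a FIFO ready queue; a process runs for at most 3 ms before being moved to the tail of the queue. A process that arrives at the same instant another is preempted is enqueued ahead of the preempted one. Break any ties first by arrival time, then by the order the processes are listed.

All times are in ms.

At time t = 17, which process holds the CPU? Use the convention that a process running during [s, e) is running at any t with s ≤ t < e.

Gantt: | idle 0-2 | T1 2-8 | T2 8-11 | T3 11-14 | T4 14-17 | T1 17-19 | T2 19-22 | T3 22-23 | T4 23-26 | T2 26-30 |
Completion: T1=19  T2=30  T3=23  T4=26
Turnaround (C−A): T1=17  T2=24  T3=16  T4=18

T1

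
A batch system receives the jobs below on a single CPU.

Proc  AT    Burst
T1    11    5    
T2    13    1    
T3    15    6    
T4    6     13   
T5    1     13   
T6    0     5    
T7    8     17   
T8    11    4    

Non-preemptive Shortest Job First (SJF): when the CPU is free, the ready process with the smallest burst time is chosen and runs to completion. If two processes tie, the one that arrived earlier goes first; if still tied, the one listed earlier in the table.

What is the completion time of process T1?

Timeline: | T6 0-5 | T5 5-18 | T2 18-19 | T8 19-23 | T1 23-28 | T3 28-34 | T4 34-47 | T7 47-64 |
Completion: T1=28  T2=19  T3=34  T4=47  T5=18  T6=5  T7=64  T8=23

28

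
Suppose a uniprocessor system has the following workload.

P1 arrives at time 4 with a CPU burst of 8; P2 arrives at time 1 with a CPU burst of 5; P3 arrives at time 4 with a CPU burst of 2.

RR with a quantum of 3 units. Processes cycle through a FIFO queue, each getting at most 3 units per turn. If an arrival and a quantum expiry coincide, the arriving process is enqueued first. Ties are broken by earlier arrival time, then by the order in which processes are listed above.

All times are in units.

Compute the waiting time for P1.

Schedule: | idle 0-1 | P2 1-4 | P1 4-7 | P3 7-9 | P2 9-11 | P1 11-16 |
Completion: P1=16  P2=11  P3=9
Turnaround (C−A): P1=12  P2=10  P3=5
Waiting(P1) = turnaround − burst = 12 − 8 = 4

4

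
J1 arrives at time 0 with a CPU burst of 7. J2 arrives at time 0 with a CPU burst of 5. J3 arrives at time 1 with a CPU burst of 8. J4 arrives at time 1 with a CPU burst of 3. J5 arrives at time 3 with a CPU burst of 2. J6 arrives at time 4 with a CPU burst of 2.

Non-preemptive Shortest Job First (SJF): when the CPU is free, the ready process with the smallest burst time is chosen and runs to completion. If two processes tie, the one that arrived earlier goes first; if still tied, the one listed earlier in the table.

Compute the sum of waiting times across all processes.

43

Timeline: | J2 0-5 | J5 5-7 | J6 7-9 | J4 9-12 | J1 12-19 | J3 19-27 |
Completion: J1=19  J2=5  J3=27  J4=12  J5=7  J6=9
Turnaround (C−A): J1=19  J2=5  J3=26  J4=11  J5=4  J6=5
Waiting = turnaround − burst: J1=12, J2=0, J3=18, J4=8, J5=2, J6=3
Total waiting = 12 + 0 + 18 + 8 + 2 + 3 = 43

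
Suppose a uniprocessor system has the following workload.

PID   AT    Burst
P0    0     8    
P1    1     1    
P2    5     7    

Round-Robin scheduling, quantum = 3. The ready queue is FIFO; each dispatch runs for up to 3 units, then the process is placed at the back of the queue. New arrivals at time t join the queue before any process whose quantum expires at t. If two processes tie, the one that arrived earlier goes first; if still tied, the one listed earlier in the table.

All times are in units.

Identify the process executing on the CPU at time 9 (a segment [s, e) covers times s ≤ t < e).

P2

Gantt: | P0 0-3 | P1 3-4 | P0 4-7 | P2 7-10 | P0 10-12 | P2 12-16 |
Completion: P0=12  P1=4  P2=16
Turnaround (C−A): P0=12  P1=3  P2=11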